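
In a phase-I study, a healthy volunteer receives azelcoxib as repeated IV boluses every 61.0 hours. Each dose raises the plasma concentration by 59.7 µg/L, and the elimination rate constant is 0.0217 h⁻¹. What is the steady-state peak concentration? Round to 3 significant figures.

81.4 µg/L

Fraction remaining after one interval: e^(−kτ) = e^(−0.02170 × 61.0) = 0.2661
R = 1 / (1 − 0.2661) = 1.363
Css,max = 59.7 × 1.363 ≈ 81.4 µg/L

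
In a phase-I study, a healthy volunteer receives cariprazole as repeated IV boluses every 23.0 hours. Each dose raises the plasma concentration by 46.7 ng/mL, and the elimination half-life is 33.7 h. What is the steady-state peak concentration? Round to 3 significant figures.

k = ln 2 / 33.7 = 0.02057 h⁻¹
Fraction remaining after one interval: e^(−kτ) = e^(−0.02057 × 23.0) = 0.6231
R = 1 / (1 − 0.6231) = 2.653
Css,max = 46.7 × 2.653 ≈ 124 ng/mL

124 ng/mL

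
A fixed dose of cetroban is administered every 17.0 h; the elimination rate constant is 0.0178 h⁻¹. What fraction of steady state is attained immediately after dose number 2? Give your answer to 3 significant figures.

0.454

f_n = 1 − e^(−nkτ) = 1 − e^(−2 × 0.01780 × 17.0) = 1 − e^(−0.6052) = 1 − 0.5460 ≈ 0.454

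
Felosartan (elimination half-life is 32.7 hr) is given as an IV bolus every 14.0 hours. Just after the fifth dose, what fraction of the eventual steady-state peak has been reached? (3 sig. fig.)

0.773

k = ln 2 / 32.7 = 0.02120 hr⁻¹
f_n = 1 − e^(−nkτ) = 1 − e^(−5 × 0.02120 × 14.0) = 1 − e^(−1.484) = 1 − 0.2268 ≈ 0.773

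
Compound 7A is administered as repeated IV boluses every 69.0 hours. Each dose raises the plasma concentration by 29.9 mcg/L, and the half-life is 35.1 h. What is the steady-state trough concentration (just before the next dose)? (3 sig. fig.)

k = ln 2 / 35.1 = 0.01975 h⁻¹
Fraction remaining after one interval: e^(−kτ) = e^(−0.01975 × 69.0) = 0.2560
R = 1 / (1 − 0.2560) = 1.344
Css,max = 29.9 × 1.344 = 40.19 mcg/L
Css,min = Css,max × e^(−kτ) = 40.19 × 0.2560 ≈ 10.3 mcg/L

10.3 mcg/L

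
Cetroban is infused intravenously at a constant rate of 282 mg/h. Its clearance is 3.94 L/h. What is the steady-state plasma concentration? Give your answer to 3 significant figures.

Css = infusion rate / CL = 282 / 3.94 ≈ 71.6 mg/L

71.6 mg/L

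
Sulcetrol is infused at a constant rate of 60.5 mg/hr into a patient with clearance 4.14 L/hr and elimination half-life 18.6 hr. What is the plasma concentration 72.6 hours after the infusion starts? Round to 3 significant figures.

13.6 mg/L

Css = rate / CL = 60.5 / 4.14 = 14.61 mg/L
k = ln 2 / 18.6 = 0.03727 hr⁻¹
C(t) = Css (1 − e^(−kt)) = 14.61 × (1 − e^(−2.706)) = 14.61 × 0.9332 ≈ 13.6 mg/L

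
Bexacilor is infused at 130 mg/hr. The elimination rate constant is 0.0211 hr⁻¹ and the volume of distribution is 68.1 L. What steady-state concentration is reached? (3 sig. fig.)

90.5 mg/L

CL = k · V = 0.0211 × 68.1 = 1.437 L/hr
Css = rate / CL = 130 / 1.437 ≈ 90.5 mg/L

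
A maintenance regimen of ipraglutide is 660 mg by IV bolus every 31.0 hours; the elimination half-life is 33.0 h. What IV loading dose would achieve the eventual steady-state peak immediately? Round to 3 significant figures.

k = ln 2 / 33.0 = 0.02100 h⁻¹
Accumulation ratio R = 1 / (1 − e^(−kτ)) = 1 / (1 − e^(−0.02100×31.0)) = 1 / (1 − 0.5215) = 2.090
Loading dose = maintenance dose × R = 660 × 2.090 ≈ 1380 mg

1380 mg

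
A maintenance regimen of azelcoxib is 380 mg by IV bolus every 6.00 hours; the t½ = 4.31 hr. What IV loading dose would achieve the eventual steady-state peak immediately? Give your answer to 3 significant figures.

k = ln 2 / 4.31 = 0.1608 hr⁻¹
Accumulation ratio R = 1 / (1 − e^(−kτ)) = 1 / (1 − e^(−0.1608×6.00)) = 1 / (1 − 0.3810) = 1.616
Loading dose = maintenance dose × R = 380 × 1.616 ≈ 614 mg

614 mg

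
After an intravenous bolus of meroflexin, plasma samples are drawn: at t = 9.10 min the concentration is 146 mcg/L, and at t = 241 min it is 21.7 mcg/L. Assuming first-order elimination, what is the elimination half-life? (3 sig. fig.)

k = ln(C₁/C₂) / (t₂ − t₁) = ln(146/21.7) / (241 − 9.10)
  = 1.906 / 231.9 = 0.008220 min⁻¹
t½ = ln 2 / k = ln 2 / 0.008220 ≈ 84.3 minutes

84.3 minutes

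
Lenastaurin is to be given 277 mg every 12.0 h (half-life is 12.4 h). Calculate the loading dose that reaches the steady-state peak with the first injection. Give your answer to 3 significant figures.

k = ln 2 / 12.4 = 0.05590 h⁻¹
Accumulation ratio R = 1 / (1 − e^(−kτ)) = 1 / (1 − e^(−0.05590×12.0)) = 1 / (1 − 0.5113) = 2.046
Loading dose = maintenance dose × R = 277 × 2.046 ≈ 567 mg

567 mg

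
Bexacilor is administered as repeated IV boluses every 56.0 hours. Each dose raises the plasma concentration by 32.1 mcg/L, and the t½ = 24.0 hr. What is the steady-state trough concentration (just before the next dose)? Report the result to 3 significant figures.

k = ln 2 / 24.0 = 0.02888 hr⁻¹
Fraction remaining after one interval: e^(−kτ) = e^(−0.02888 × 56.0) = 0.1984
R = 1 / (1 − 0.1984) = 1.248
Css,max = 32.1 × 1.248 = 40.05 mcg/L
Css,min = Css,max × e^(−kτ) = 40.05 × 0.1984 ≈ 7.95 mcg/L

7.95 mcg/L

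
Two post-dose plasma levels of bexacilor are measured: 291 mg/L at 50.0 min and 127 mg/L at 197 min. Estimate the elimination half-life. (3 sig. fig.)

123 minutes

k = ln(C₁/C₂) / (t₂ − t₁) = ln(291/127) / (197 − 50.0)
  = 0.8291 / 147.0 = 0.005640 min⁻¹
t½ = ln 2 / k = ln 2 / 0.005640 ≈ 123 minutes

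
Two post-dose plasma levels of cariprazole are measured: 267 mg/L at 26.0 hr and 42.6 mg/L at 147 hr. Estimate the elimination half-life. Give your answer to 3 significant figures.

45.7 hours

k = ln(C₁/C₂) / (t₂ − t₁) = ln(267/42.6) / (147 − 26.0)
  = 1.835 / 121.0 = 0.01517 hr⁻¹
t½ = ln 2 / k = ln 2 / 0.01517 ≈ 45.7 hours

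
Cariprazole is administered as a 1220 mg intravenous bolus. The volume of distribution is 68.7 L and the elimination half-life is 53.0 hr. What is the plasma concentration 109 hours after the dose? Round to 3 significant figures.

C₀ = dose / V = 1220 / 68.7 = 17.76 µg/mL
k = ln 2 / 53.0 = 0.01308 hr⁻¹
C(t) = C₀ e^(−kt) = 17.76 × e^(−0.01308 × 109) = 17.76 × e^(−1.426) = 17.76 × 0.2404 ≈ 4.27 µg/mL

4.27 µg/mL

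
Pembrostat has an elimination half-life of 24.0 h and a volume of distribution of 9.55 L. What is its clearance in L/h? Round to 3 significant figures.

0.276 L/h

k = ln 2 / t½ = ln 2 / 24.0 = 0.02888 h⁻¹
CL = k · V = 0.02888 × 9.55 ≈ 0.276 L/h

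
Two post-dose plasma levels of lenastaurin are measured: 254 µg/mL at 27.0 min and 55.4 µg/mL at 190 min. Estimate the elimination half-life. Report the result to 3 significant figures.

74.2 minutes

k = ln(C₁/C₂) / (t₂ − t₁) = ln(254/55.4) / (190 − 27.0)
  = 1.523 / 163.0 = 0.009342 min⁻¹
t½ = ln 2 / k = ln 2 / 0.009342 ≈ 74.2 minutes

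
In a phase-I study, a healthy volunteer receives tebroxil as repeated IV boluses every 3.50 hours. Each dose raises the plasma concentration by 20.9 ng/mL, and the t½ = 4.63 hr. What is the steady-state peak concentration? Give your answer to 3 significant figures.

51.2 ng/mL

k = ln 2 / 4.63 = 0.1497 hr⁻¹
Fraction remaining after one interval: e^(−kτ) = e^(−0.1497 × 3.50) = 0.5922
R = 1 / (1 − 0.5922) = 2.452
Css,max = 20.9 × 2.452 ≈ 51.2 ng/mL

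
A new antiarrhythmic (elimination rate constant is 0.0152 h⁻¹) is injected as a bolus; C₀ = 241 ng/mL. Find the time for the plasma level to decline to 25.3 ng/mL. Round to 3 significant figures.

C(t) = C₀ e^(−kt)  ⇒  t = ln(C₀/C) / k
t = ln(241/25.3) / 0.01520 = 2.254 / 0.01520 ≈ 148 hours

148 hours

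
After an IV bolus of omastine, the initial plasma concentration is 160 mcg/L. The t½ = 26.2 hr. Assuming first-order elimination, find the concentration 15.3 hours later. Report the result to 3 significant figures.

107 mcg/L

k = ln 2 / 26.2 = 0.02646 hr⁻¹
C(t) = C₀ e^(−kt) = 160 × e^(−0.02646 × 15.3) = 160 × e^(−0.4048) = 160 × 0.6671 ≈ 107 mcg/L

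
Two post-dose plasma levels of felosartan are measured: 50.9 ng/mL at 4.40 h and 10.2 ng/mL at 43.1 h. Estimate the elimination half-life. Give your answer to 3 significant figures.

16.7 hours

k = ln(C₁/C₂) / (t₂ − t₁) = ln(50.9/10.2) / (43.1 − 4.40)
  = 1.607 / 38.70 = 0.04154 h⁻¹
t½ = ln 2 / k = ln 2 / 0.04154 ≈ 16.7 hours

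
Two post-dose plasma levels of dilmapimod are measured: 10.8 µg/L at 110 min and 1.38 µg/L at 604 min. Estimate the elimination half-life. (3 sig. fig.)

166 minutes

k = ln(C₁/C₂) / (t₂ − t₁) = ln(10.8/1.38) / (604 − 110)
  = 2.057 / 494.0 = 0.004165 min⁻¹
t½ = ln 2 / k = ln 2 / 0.004165 ≈ 166 minutes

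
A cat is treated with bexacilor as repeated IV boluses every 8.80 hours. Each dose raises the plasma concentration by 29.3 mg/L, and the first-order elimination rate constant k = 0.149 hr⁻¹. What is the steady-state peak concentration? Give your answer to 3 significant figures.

Fraction remaining after one interval: e^(−kτ) = e^(−0.1490 × 8.80) = 0.2695
R = 1 / (1 − 0.2695) = 1.369
Css,max = 29.3 × 1.369 ≈ 40.1 mg/L

40.1 mg/L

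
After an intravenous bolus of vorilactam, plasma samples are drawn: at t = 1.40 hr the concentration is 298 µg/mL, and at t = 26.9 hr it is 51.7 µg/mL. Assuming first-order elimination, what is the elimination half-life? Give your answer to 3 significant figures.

k = ln(C₁/C₂) / (t₂ − t₁) = ln(298/51.7) / (26.9 − 1.40)
  = 1.752 / 25.50 = 0.06869 hr⁻¹
t½ = ln 2 / k = ln 2 / 0.06869 ≈ 10.1 hours

10.1 hours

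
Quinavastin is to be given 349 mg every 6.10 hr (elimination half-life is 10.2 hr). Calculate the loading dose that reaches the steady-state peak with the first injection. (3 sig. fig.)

k = ln 2 / 10.2 = 0.06796 hr⁻¹
Accumulation ratio R = 1 / (1 − e^(−kτ)) = 1 / (1 − e^(−0.06796×6.10)) = 1 / (1 − 0.6607) = 2.947
Loading dose = maintenance dose × R = 349 × 2.947 ≈ 1030 mg

1030 mg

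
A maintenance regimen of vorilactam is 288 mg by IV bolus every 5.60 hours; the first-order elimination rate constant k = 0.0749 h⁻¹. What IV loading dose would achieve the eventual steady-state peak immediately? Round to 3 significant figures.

841 mg

Accumulation ratio R = 1 / (1 − e^(−kτ)) = 1 / (1 − e^(−0.07490×5.60)) = 1 / (1 − 0.6574) = 2.919
Loading dose = maintenance dose × R = 288 × 2.919 ≈ 841 mg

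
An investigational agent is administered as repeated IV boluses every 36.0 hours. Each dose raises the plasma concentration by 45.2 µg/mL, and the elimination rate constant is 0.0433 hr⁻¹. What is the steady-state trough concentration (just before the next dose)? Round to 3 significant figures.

12.0 µg/mL

Fraction remaining after one interval: e^(−kτ) = e^(−0.04330 × 36.0) = 0.2104
R = 1 / (1 − 0.2104) = 1.266
Css,max = 45.2 × 1.266 = 57.24 µg/mL
Css,min = Css,max × e^(−kτ) = 57.24 × 0.2104 ≈ 12.0 µg/mL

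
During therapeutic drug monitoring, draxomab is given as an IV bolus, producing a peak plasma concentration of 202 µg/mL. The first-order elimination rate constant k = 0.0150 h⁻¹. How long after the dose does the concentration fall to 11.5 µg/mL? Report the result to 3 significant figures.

C(t) = C₀ e^(−kt)  ⇒  t = ln(C₀/C) / k
t = ln(202/11.5) / 0.01500 = 2.866 / 0.01500 ≈ 191 hours

191 hours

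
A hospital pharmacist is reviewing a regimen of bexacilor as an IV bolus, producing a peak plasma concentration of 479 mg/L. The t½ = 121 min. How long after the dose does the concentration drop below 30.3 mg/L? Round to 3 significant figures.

482 minutes

k = ln 2 / 121 = 0.005728 min⁻¹
C(t) = C₀ e^(−kt)  ⇒  t = ln(C₀/C) / k
t = ln(479/30.3) / 0.005728 = 2.761 / 0.005728 ≈ 482 minutes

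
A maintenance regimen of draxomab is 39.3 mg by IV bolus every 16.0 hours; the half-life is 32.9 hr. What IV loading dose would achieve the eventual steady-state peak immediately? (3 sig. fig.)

137 mg

k = ln 2 / 32.9 = 0.02107 hr⁻¹
Accumulation ratio R = 1 / (1 − e^(−kτ)) = 1 / (1 − e^(−0.02107×16.0)) = 1 / (1 − 0.7138) = 3.495
Loading dose = maintenance dose × R = 39.3 × 3.495 ≈ 137 mg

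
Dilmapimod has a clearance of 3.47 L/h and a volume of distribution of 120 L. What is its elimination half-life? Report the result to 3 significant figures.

k = CL / V = 3.47 / 120 = 0.02892 h⁻¹
t½ = ln 2 / k = ln 2 / 0.02892 ≈ 24.0 hours

24.0 hours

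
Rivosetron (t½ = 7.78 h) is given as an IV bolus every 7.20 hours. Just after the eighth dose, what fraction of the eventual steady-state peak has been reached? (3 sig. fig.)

0.994

k = ln 2 / 7.78 = 0.08909 h⁻¹
f_n = 1 − e^(−nkτ) = 1 − e^(−8 × 0.08909 × 7.20) = 1 − e^(−5.132) = 1 − 0.005906 ≈ 0.994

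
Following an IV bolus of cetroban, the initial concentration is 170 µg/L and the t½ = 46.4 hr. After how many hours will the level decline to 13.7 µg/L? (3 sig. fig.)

k = ln 2 / 46.4 = 0.01494 hr⁻¹
C(t) = C₀ e^(−kt)  ⇒  t = ln(C₀/C) / k
t = ln(170/13.7) / 0.01494 = 2.518 / 0.01494 ≈ 169 hours

169 hours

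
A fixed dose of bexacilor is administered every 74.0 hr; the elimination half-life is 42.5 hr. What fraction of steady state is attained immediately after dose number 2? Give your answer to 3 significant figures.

k = ln 2 / 42.5 = 0.01631 hr⁻¹
f_n = 1 − e^(−nkτ) = 1 − e^(−2 × 0.01631 × 74.0) = 1 − e^(−2.414) = 1 − 0.08948 ≈ 0.911

0.911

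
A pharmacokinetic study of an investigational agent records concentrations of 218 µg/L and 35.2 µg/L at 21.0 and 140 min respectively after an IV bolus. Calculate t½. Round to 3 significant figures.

45.2 minutes

k = ln(C₁/C₂) / (t₂ − t₁) = ln(218/35.2) / (140 − 21.0)
  = 1.823 / 119.0 = 0.01532 min⁻¹
t½ = ln 2 / k = ln 2 / 0.01532 ≈ 45.2 minutes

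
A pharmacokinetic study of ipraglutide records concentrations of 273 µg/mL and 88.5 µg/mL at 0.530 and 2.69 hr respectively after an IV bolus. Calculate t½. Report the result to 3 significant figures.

1.33 hours

k = ln(C₁/C₂) / (t₂ − t₁) = ln(273/88.5) / (2.69 − 0.530)
  = 1.126 / 2.160 = 0.5215 hr⁻¹
t½ = ln 2 / k = ln 2 / 0.5215 ≈ 1.33 hours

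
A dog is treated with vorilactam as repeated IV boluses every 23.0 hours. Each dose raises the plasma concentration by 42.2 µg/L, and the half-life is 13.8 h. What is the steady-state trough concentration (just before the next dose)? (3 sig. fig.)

19.4 µg/L

k = ln 2 / 13.8 = 0.05023 h⁻¹
Fraction remaining after one interval: e^(−kτ) = e^(−0.05023 × 23.0) = 0.3150
R = 1 / (1 − 0.3150) = 1.460
Css,max = 42.2 × 1.460 = 61.60 µg/L
Css,min = Css,max × e^(−kτ) = 61.60 × 0.3150 ≈ 19.4 µg/L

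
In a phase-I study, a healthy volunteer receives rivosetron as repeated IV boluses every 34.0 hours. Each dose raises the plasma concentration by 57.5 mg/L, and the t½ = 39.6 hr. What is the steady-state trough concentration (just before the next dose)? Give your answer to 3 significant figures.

70.7 mg/L

k = ln 2 / 39.6 = 0.01750 hr⁻¹
Fraction remaining after one interval: e^(−kτ) = e^(−0.01750 × 34.0) = 0.5515
R = 1 / (1 − 0.5515) = 2.230
Css,max = 57.5 × 2.230 = 128.2 mg/L
Css,min = Css,max × e^(−kτ) = 128.2 × 0.5515 ≈ 70.7 mg/L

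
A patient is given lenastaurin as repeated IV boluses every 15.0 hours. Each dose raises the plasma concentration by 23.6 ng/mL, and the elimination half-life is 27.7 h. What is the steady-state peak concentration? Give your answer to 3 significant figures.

k = ln 2 / 27.7 = 0.02502 h⁻¹
Fraction remaining after one interval: e^(−kτ) = e^(−0.02502 × 15.0) = 0.6870
R = 1 / (1 − 0.6870) = 3.195
Css,max = 23.6 × 3.195 ≈ 75.4 ng/mL

75.4 ng/mL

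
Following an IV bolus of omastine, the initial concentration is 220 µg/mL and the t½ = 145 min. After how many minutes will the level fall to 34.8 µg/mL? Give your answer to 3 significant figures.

k = ln 2 / 145 = 0.004780 min⁻¹
C(t) = C₀ e^(−kt)  ⇒  t = ln(C₀/C) / k
t = ln(220/34.8) / 0.004780 = 1.844 / 0.004780 ≈ 386 minutes

386 minutes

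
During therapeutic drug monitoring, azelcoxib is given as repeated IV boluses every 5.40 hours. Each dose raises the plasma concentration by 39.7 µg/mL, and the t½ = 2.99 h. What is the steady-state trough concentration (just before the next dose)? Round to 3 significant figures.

k = ln 2 / 2.99 = 0.2318 h⁻¹
Fraction remaining after one interval: e^(−kτ) = e^(−0.2318 × 5.40) = 0.2860
R = 1 / (1 − 0.2860) = 1.401
Css,max = 39.7 × 1.401 = 55.60 µg/mL
Css,min = Css,max × e^(−kτ) = 55.60 × 0.2860 ≈ 15.9 µg/mL

15.9 µg/mL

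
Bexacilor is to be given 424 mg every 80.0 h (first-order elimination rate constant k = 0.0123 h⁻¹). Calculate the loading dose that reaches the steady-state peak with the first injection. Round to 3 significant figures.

677 mg

Accumulation ratio R = 1 / (1 − e^(−kτ)) = 1 / (1 − e^(−0.01230×80.0)) = 1 / (1 − 0.3738) = 1.597
Loading dose = maintenance dose × R = 424 × 1.597 ≈ 677 mg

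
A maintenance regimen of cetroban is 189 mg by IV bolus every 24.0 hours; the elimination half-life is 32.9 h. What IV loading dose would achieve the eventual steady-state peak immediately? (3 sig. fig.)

476 mg

k = ln 2 / 32.9 = 0.02107 h⁻¹
Accumulation ratio R = 1 / (1 − e^(−kτ)) = 1 / (1 − e^(−0.02107×24.0)) = 1 / (1 − 0.6031) = 2.520
Loading dose = maintenance dose × R = 189 × 2.520 ≈ 476 mg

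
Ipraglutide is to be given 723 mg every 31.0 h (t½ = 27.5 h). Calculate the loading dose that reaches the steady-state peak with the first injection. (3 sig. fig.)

k = ln 2 / 27.5 = 0.02521 h⁻¹
Accumulation ratio R = 1 / (1 − e^(−kτ)) = 1 / (1 − e^(−0.02521×31.0)) = 1 / (1 − 0.4578) = 1.844
Loading dose = maintenance dose × R = 723 × 1.844 ≈ 1330 mg

1330 mg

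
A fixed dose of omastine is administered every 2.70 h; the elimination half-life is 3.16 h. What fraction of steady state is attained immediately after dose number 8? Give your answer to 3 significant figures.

k = ln 2 / 3.16 = 0.2194 h⁻¹
f_n = 1 − e^(−nkτ) = 1 − e^(−8 × 0.2194 × 2.70) = 1 − e^(−4.738) = 1 − 0.008756 ≈ 0.991

0.991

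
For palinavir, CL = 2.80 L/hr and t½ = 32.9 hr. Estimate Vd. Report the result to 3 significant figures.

133 L

k = ln 2 / t½ = ln 2 / 32.9 = 0.02107 hr⁻¹
V = CL / k = 2.80 / 0.02107 ≈ 133 L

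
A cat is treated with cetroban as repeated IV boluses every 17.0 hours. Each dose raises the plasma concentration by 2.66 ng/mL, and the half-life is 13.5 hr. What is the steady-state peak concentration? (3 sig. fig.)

4.57 ng/mL

k = ln 2 / 13.5 = 0.05134 hr⁻¹
Fraction remaining after one interval: e^(−kτ) = e^(−0.05134 × 17.0) = 0.4178
R = 1 / (1 − 0.4178) = 1.718
Css,max = 2.66 × 1.718 ≈ 4.57 ng/mL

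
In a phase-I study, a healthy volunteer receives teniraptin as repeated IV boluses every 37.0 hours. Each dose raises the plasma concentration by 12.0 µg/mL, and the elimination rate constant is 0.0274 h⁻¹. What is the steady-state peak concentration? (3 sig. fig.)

Fraction remaining after one interval: e^(−kτ) = e^(−0.02740 × 37.0) = 0.3628
R = 1 / (1 − 0.3628) = 1.569
Css,max = 12.0 × 1.569 ≈ 18.8 µg/mL

18.8 µg/mL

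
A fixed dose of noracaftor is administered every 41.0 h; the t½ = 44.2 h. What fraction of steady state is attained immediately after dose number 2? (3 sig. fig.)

0.724

k = ln 2 / 44.2 = 0.01568 h⁻¹
f_n = 1 − e^(−nkτ) = 1 − e^(−2 × 0.01568 × 41.0) = 1 − e^(−1.286) = 1 − 0.2764 ≈ 0.724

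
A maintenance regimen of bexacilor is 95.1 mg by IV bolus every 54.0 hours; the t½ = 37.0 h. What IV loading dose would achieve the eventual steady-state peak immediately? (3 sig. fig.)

149 mg

k = ln 2 / 37.0 = 0.01873 h⁻¹
Accumulation ratio R = 1 / (1 − e^(−kτ)) = 1 / (1 − e^(−0.01873×54.0)) = 1 / (1 − 0.3636) = 1.571
Loading dose = maintenance dose × R = 95.1 × 1.571 ≈ 149 mg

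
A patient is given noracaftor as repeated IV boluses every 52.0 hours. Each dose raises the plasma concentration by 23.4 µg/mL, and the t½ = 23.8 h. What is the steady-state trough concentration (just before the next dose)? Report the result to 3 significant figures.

k = ln 2 / 23.8 = 0.02912 h⁻¹
Fraction remaining after one interval: e^(−kτ) = e^(−0.02912 × 52.0) = 0.2199
R = 1 / (1 − 0.2199) = 1.282
Css,max = 23.4 × 1.282 = 30.00 µg/mL
Css,min = Css,max × e^(−kτ) = 30.00 × 0.2199 ≈ 6.60 µg/mL

6.60 µg/mL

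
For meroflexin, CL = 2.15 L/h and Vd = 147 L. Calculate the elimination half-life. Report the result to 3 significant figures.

47.4 hours

k = CL / V = 2.15 / 147 = 0.01463 h⁻¹
t½ = ln 2 / k = ln 2 / 0.01463 ≈ 47.4 hours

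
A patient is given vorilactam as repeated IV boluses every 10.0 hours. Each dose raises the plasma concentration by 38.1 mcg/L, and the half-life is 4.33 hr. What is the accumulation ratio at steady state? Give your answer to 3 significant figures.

k = ln 2 / 4.33 = 0.1601 hr⁻¹
Fraction remaining after one interval: e^(−kτ) = e^(−0.1601 × 10.0) = 0.2017
R = 1 / (1 − 0.2017) = 1 / 0.7983 ≈ 1.25

1.25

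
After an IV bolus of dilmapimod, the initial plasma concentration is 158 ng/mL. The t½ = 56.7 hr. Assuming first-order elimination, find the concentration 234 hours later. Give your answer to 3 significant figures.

k = ln 2 / 56.7 = 0.01222 hr⁻¹
234 hr is 4.127 half-lives, so C = 158 × (1/2)^4.127 = 158 × 0.05723 ≈ 9.04 ng/mL

9.04 ng/mL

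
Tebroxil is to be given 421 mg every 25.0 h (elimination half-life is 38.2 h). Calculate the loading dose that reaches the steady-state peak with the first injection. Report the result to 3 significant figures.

1150 mg

k = ln 2 / 38.2 = 0.01815 h⁻¹
Accumulation ratio R = 1 / (1 − e^(−kτ)) = 1 / (1 − e^(−0.01815×25.0)) = 1 / (1 − 0.6353) = 2.742
Loading dose = maintenance dose × R = 421 × 2.742 ≈ 1150 mg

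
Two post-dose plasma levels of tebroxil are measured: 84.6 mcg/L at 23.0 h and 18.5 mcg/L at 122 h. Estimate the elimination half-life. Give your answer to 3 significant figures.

45.1 hours

k = ln(C₁/C₂) / (t₂ − t₁) = ln(84.6/18.5) / (122 − 23.0)
  = 1.520 / 99.00 = 0.01536 h⁻¹
t½ = ln 2 / k = ln 2 / 0.01536 ≈ 45.1 hours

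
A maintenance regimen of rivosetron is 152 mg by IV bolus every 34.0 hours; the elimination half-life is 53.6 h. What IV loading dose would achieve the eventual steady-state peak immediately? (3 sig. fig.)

427 mg

k = ln 2 / 53.6 = 0.01293 h⁻¹
Accumulation ratio R = 1 / (1 − e^(−kτ)) = 1 / (1 − e^(−0.01293×34.0)) = 1 / (1 − 0.6442) = 2.811
Loading dose = maintenance dose × R = 152 × 2.811 ≈ 427 mg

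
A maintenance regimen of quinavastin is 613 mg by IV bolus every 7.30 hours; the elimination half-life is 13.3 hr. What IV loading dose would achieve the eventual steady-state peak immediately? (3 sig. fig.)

1940 mg

k = ln 2 / 13.3 = 0.05212 hr⁻¹
Accumulation ratio R = 1 / (1 − e^(−kτ)) = 1 / (1 − e^(−0.05212×7.30)) = 1 / (1 − 0.6836) = 3.160
Loading dose = maintenance dose × R = 613 × 3.160 ≈ 1940 mg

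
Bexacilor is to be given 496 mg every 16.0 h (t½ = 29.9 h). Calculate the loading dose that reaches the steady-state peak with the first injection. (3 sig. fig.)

1600 mg

k = ln 2 / 29.9 = 0.02318 h⁻¹
Accumulation ratio R = 1 / (1 − e^(−kτ)) = 1 / (1 − e^(−0.02318×16.0)) = 1 / (1 − 0.6901) = 3.227
Loading dose = maintenance dose × R = 496 × 3.227 ≈ 1600 mg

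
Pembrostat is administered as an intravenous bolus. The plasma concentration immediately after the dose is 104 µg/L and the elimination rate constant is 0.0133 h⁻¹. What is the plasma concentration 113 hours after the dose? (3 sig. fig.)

23.1 µg/L

C(t) = C₀ e^(−kt) = 104 × e^(−0.01330 × 113) = 104 × e^(−1.503) = 104 × 0.2225 ≈ 23.1 µg/L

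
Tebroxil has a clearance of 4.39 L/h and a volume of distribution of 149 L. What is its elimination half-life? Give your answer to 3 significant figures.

23.5 hours

k = CL / V = 4.39 / 149 = 0.02946 h⁻¹
t½ = ln 2 / k = ln 2 / 0.02946 ≈ 23.5 hours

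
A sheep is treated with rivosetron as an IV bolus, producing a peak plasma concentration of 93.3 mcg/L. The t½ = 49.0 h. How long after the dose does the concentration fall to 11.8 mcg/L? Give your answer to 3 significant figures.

146 hours

k = ln 2 / 49.0 = 0.01415 h⁻¹
C(t) = C₀ e^(−kt)  ⇒  t = ln(C₀/C) / k
t = ln(93.3/11.8) / 0.01415 = 2.068 / 0.01415 ≈ 146 hours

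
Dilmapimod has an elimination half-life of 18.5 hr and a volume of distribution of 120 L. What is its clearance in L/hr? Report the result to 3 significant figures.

k = ln 2 / t½ = ln 2 / 18.5 = 0.03747 hr⁻¹
CL = k · V = 0.03747 × 120 ≈ 4.50 L/hr

4.50 L/hr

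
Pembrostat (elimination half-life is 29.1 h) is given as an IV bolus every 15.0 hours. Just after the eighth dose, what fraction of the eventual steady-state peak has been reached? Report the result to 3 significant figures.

k = ln 2 / 29.1 = 0.02382 h⁻¹
f_n = 1 − e^(−nkτ) = 1 − e^(−8 × 0.02382 × 15.0) = 1 − e^(−2.858) = 1 − 0.05736 ≈ 0.943

0.943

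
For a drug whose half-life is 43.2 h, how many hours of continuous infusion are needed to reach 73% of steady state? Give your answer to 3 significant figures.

81.6 hours

k = ln 2 / 43.2 = 0.01605 h⁻¹
f = 1 − e^(−kt)  ⇒  t = −ln(1 − f) / k
t = −ln(1 − 0.73) / 0.01605 = 1.309 / 0.01605 ≈ 81.6 hours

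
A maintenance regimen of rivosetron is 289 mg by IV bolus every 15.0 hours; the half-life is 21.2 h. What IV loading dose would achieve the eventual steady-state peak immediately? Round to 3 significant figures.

746 mg

k = ln 2 / 21.2 = 0.03270 h⁻¹
Accumulation ratio R = 1 / (1 − e^(−kτ)) = 1 / (1 − e^(−0.03270×15.0)) = 1 / (1 − 0.6124) = 2.580
Loading dose = maintenance dose × R = 289 × 2.580 ≈ 746 mg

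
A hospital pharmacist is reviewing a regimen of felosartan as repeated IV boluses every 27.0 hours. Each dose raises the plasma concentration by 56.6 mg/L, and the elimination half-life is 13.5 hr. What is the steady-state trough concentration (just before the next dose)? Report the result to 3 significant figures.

k = ln 2 / 13.5 = 0.05134 hr⁻¹
Fraction remaining after one interval: e^(−kτ) = e^(−0.05134 × 27.0) = 0.2500
R = 1 / (1 − 0.2500) = 1.333
Css,max = 56.6 × 1.333 = 75.47 mg/L
Css,min = Css,max × e^(−kτ) = 75.47 × 0.2500 ≈ 18.9 mg/L

18.9 mg/L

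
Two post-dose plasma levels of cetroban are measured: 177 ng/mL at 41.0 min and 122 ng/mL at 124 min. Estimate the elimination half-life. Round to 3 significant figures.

k = ln(C₁/C₂) / (t₂ − t₁) = ln(177/122) / (124 − 41.0)
  = 0.3721 / 83.00 = 0.004483 min⁻¹
t½ = ln 2 / k = ln 2 / 0.004483 ≈ 155 minutes

155 minutes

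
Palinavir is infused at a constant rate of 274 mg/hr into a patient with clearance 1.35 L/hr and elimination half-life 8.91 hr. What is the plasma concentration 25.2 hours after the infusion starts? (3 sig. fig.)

Css = rate / CL = 274 / 1.35 = 203.0 mg/L
k = ln 2 / 8.91 = 0.07779 hr⁻¹
C(t) = Css (1 − e^(−kt)) = 203.0 × (1 − e^(−1.960)) = 203.0 × 0.8592 ≈ 174 mg/L

174 mg/L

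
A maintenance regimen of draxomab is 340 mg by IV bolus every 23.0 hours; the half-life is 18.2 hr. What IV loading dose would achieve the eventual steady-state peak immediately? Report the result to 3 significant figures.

k = ln 2 / 18.2 = 0.03809 hr⁻¹
Accumulation ratio R = 1 / (1 − e^(−kτ)) = 1 / (1 − e^(−0.03809×23.0)) = 1 / (1 − 0.4165) = 1.714
Loading dose = maintenance dose × R = 340 × 1.714 ≈ 583 mg

583 mg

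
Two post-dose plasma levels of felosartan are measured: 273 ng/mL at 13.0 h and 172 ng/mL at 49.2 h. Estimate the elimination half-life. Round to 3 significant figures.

k = ln(C₁/C₂) / (t₂ − t₁) = ln(273/172) / (49.2 − 13.0)
  = 0.4620 / 36.20 = 0.01276 h⁻¹
t½ = ln 2 / k = ln 2 / 0.01276 ≈ 54.3 hours

54.3 hours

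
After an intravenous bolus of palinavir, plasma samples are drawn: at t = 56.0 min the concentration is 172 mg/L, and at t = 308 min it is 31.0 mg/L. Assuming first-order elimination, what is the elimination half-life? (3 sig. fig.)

k = ln(C₁/C₂) / (t₂ − t₁) = ln(172/31.0) / (308 − 56.0)
  = 1.714 / 252.0 = 0.006800 min⁻¹
t½ = ln 2 / k = ln 2 / 0.006800 ≈ 102 minutes

102 minutes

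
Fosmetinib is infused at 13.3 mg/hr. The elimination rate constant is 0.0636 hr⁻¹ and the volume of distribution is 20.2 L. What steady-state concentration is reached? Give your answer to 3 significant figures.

CL = k · V = 0.0636 × 20.2 = 1.285 L/hr
Css = rate / CL = 13.3 / 1.285 ≈ 10.4 µg/mL

10.4 µg/mL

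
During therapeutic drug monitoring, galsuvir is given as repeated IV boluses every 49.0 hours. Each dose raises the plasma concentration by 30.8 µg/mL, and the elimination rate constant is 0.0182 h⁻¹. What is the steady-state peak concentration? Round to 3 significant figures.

52.2 µg/mL

Fraction remaining after one interval: e^(−kτ) = e^(−0.01820 × 49.0) = 0.4099
R = 1 / (1 − 0.4099) = 1.695
Css,max = 30.8 × 1.695 ≈ 52.2 µg/mL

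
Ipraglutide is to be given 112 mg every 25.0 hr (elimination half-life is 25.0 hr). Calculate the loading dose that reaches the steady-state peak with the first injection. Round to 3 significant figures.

k = ln 2 / 25.0 = 0.02773 hr⁻¹
Accumulation ratio R = 1 / (1 − e^(−kτ)) = 1 / (1 − e^(−0.02773×25.0)) = 1 / (1 − 0.5000) = 2.000
Loading dose = maintenance dose × R = 112 × 2.000 ≈ 224 mg

224 mg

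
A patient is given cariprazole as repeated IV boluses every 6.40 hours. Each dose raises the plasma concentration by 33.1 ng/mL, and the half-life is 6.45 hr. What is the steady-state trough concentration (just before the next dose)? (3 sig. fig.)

k = ln 2 / 6.45 = 0.1075 hr⁻¹
Fraction remaining after one interval: e^(−kτ) = e^(−0.1075 × 6.40) = 0.5027
R = 1 / (1 − 0.5027) = 2.011
Css,max = 33.1 × 2.011 = 66.56 ng/mL
Css,min = Css,max × e^(−kτ) = 66.56 × 0.5027 ≈ 33.5 ng/mL

33.5 ng/mL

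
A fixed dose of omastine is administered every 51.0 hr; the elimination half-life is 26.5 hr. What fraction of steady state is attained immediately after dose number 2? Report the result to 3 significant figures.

k = ln 2 / 26.5 = 0.02616 hr⁻¹
f_n = 1 − e^(−nkτ) = 1 − e^(−2 × 0.02616 × 51.0) = 1 − e^(−2.668) = 1 − 0.06939 ≈ 0.931

0.931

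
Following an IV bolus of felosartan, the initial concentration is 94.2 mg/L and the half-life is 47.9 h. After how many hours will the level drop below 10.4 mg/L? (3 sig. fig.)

152 hours

k = ln 2 / 47.9 = 0.01447 h⁻¹
C(t) = C₀ e^(−kt)  ⇒  t = ln(C₀/C) / k
t = ln(94.2/10.4) / 0.01447 = 2.204 / 0.01447 ≈ 152 hours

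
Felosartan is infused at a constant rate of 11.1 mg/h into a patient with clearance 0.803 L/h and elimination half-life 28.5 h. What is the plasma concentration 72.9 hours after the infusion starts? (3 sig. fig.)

11.5 mg/L

Css = rate / CL = 11.1 / 0.803 = 13.82 mg/L
k = ln 2 / 28.5 = 0.02432 h⁻¹
C(t) = Css (1 − e^(−kt)) = 13.82 × (1 − e^(−1.773)) = 13.82 × 0.8302 ≈ 11.5 mg/L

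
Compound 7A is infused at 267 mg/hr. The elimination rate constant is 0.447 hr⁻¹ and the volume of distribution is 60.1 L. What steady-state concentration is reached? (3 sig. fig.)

CL = k · V = 0.447 × 60.1 = 26.86 L/hr
Css = rate / CL = 267 / 26.86 ≈ 9.94 mg/L

9.94 mg/L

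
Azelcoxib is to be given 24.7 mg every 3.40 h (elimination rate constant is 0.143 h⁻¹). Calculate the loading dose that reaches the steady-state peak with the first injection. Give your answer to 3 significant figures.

64.1 mg

Accumulation ratio R = 1 / (1 − e^(−kτ)) = 1 / (1 − e^(−0.1430×3.40)) = 1 / (1 − 0.6150) = 2.597
Loading dose = maintenance dose × R = 24.7 × 2.597 ≈ 64.1 mg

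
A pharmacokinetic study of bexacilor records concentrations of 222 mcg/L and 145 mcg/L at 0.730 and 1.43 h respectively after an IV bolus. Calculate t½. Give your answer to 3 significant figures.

k = ln(C₁/C₂) / (t₂ − t₁) = ln(222/145) / (1.43 − 0.730)
  = 0.4259 / 0.7000 = 0.6085 h⁻¹
t½ = ln 2 / k = ln 2 / 0.6085 ≈ 1.14 hours

1.14 hours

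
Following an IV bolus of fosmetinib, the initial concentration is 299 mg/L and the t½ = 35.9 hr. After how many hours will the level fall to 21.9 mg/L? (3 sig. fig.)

k = ln 2 / 35.9 = 0.01931 hr⁻¹
C(t) = C₀ e^(−kt)  ⇒  t = ln(C₀/C) / k
t = ln(299/21.9) / 0.01931 = 2.614 / 0.01931 ≈ 135 hours

135 hours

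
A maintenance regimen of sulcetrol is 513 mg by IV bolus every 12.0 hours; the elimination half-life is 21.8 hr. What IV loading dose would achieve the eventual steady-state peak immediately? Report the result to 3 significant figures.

1620 mg

k = ln 2 / 21.8 = 0.03180 hr⁻¹
Accumulation ratio R = 1 / (1 − e^(−kτ)) = 1 / (1 − e^(−0.03180×12.0)) = 1 / (1 − 0.6828) = 3.153
Loading dose = maintenance dose × R = 513 × 3.153 ≈ 1620 mg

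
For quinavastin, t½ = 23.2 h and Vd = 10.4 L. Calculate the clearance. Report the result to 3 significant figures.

0.311 L/h

k = ln 2 / t½ = ln 2 / 23.2 = 0.02988 h⁻¹
CL = k · V = 0.02988 × 10.4 ≈ 0.311 L/h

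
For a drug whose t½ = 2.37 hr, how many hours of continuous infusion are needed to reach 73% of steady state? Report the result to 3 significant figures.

k = ln 2 / 2.37 = 0.2925 hr⁻¹
f = 1 − e^(−kt)  ⇒  t = −ln(1 − f) / k
t = −ln(1 − 0.73) / 0.2925 = 1.309 / 0.2925 ≈ 4.48 hours

4.48 hours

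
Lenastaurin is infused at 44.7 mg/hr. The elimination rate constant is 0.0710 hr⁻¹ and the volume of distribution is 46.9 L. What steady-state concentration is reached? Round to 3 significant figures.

13.4 µg/mL

CL = k · V = 0.0710 × 46.9 = 3.330 L/hr
Css = rate / CL = 44.7 / 3.330 ≈ 13.4 µg/mL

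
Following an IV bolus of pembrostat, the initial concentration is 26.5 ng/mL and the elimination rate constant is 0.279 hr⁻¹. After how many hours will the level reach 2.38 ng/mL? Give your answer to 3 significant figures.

8.64 hours

C(t) = C₀ e^(−kt)  ⇒  t = ln(C₀/C) / k
t = ln(26.5/2.38) / 0.2790 = 2.410 / 0.2790 ≈ 8.64 hours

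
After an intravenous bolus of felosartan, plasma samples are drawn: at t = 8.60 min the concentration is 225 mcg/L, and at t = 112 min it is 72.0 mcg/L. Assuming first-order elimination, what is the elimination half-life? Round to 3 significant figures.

62.9 minutes

k = ln(C₁/C₂) / (t₂ − t₁) = ln(225/72.0) / (112 − 8.60)
  = 1.139 / 103.4 = 0.01102 min⁻¹
t½ = ln 2 / k = ln 2 / 0.01102 ≈ 62.9 minutes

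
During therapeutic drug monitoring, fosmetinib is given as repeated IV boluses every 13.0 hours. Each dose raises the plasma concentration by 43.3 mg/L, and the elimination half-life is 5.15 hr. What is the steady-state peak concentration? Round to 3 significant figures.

k = ln 2 / 5.15 = 0.1346 hr⁻¹
Fraction remaining after one interval: e^(−kτ) = e^(−0.1346 × 13.0) = 0.1738
R = 1 / (1 − 0.1738) = 1.210
Css,max = 43.3 × 1.210 ≈ 52.4 mg/L

52.4 mg/L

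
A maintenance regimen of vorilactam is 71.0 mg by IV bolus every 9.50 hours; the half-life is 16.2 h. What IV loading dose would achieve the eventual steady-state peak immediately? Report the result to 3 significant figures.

k = ln 2 / 16.2 = 0.04279 h⁻¹
Accumulation ratio R = 1 / (1 − e^(−kτ)) = 1 / (1 − e^(−0.04279×9.50)) = 1 / (1 − 0.6660) = 2.994
Loading dose = maintenance dose × R = 71.0 × 2.994 ≈ 213 mg

213 mg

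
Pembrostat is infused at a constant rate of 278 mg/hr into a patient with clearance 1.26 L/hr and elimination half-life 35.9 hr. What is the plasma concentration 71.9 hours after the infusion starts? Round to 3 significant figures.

166 µg/mL

Css = rate / CL = 278 / 1.26 = 220.6 µg/mL
k = ln 2 / 35.9 = 0.01931 hr⁻¹
C(t) = Css (1 − e^(−kt)) = 220.6 × (1 − e^(−1.388)) = 220.6 × 0.7505 ≈ 166 µg/mL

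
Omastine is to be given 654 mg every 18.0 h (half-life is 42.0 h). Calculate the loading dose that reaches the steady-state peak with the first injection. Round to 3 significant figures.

2540 mg

k = ln 2 / 42.0 = 0.01650 h⁻¹
Accumulation ratio R = 1 / (1 − e^(−kτ)) = 1 / (1 − e^(−0.01650×18.0)) = 1 / (1 − 0.7430) = 3.891
Loading dose = maintenance dose × R = 654 × 3.891 ≈ 2540 mg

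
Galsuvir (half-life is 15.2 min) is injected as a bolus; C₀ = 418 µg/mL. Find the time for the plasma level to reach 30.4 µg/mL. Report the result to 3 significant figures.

k = ln 2 / 15.2 = 0.04560 min⁻¹
C(t) = C₀ e^(−kt)  ⇒  t = ln(C₀/C) / k
t = ln(418/30.4) / 0.04560 = 2.621 / 0.04560 ≈ 57.5 minutes

57.5 minutes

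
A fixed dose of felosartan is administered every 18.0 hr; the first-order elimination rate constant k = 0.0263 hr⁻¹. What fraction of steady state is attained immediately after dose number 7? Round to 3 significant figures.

0.964

f_n = 1 − e^(−nkτ) = 1 − e^(−7 × 0.02630 × 18.0) = 1 − e^(−3.314) = 1 − 0.03638 ≈ 0.964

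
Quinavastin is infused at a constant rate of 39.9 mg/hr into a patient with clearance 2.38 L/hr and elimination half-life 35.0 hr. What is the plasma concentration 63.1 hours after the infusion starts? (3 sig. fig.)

12.0 mg/L

Css = rate / CL = 39.9 / 2.38 = 16.76 mg/L
k = ln 2 / 35.0 = 0.01980 hr⁻¹
C(t) = Css (1 − e^(−kt)) = 16.76 × (1 − e^(−1.250)) = 16.76 × 0.7134 ≈ 12.0 mg/L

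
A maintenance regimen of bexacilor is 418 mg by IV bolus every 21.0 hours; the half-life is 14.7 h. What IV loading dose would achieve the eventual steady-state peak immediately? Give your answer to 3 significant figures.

665 mg

k = ln 2 / 14.7 = 0.04715 h⁻¹
Accumulation ratio R = 1 / (1 − e^(−kτ)) = 1 / (1 − e^(−0.04715×21.0)) = 1 / (1 − 0.3715) = 1.591
Loading dose = maintenance dose × R = 418 × 1.591 ≈ 665 mg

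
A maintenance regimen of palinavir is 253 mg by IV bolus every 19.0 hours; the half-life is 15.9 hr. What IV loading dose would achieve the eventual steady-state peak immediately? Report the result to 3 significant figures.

449 mg

k = ln 2 / 15.9 = 0.04359 hr⁻¹
Accumulation ratio R = 1 / (1 − e^(−kτ)) = 1 / (1 − e^(−0.04359×19.0)) = 1 / (1 − 0.4368) = 1.776
Loading dose = maintenance dose × R = 253 × 1.776 ≈ 449 mg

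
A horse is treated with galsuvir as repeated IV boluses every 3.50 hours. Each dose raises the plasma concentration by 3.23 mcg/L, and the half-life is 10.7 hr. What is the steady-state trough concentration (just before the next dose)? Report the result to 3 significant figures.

k = ln 2 / 10.7 = 0.06478 hr⁻¹
Fraction remaining after one interval: e^(−kτ) = e^(−0.06478 × 3.50) = 0.7971
R = 1 / (1 − 0.7971) = 4.929
Css,max = 3.23 × 4.929 = 15.92 mcg/L
Css,min = Css,max × e^(−kτ) = 15.92 × 0.7971 ≈ 12.7 mcg/L

12.7 mcg/L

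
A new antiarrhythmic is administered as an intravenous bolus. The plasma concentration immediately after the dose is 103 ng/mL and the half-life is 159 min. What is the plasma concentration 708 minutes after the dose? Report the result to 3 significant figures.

k = ln 2 / 159 = 0.004359 min⁻¹
708 min is 4.453 half-lives, so C = 103 × (1/2)^4.453 = 103 × 0.04566 ≈ 4.70 ng/mL

4.70 ng/mL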